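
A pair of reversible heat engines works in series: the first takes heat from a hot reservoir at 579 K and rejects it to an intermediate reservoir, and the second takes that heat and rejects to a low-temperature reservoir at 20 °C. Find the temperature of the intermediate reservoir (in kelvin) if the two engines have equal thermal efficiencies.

T_C = 20 °C → 20 + 273.15 = 293.15 K.
Equal efficiencies require 1 − T_m/T_H = 1 − T_C/T_m, i.e. T_m/T_H = T_C/T_m, so T_m = √(T_H·T_C) = √(579.00 × 293.15) = 412.0 K.

T_m ≈ 412.0 K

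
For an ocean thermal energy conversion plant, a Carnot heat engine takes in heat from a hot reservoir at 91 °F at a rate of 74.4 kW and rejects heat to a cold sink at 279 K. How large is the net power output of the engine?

T_H = 91 °F → (91 − 32) × 5/9 = 32.78 °C = 305.93 K.
The Carnot efficiency is η = 1 − T_C/T_H = 1 − 279.00/305.93 = 0.0880.
W = η·Q_H = 0.0880 × 74.4 = 6.55 kW.

Ẇ ≈ 6.55 kW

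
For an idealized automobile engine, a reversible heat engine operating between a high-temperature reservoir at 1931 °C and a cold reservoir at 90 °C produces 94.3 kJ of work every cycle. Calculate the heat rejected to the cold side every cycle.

T_H = 1931 °C → 1931 + 273.15 = 2204.15 K.
T_C = 90 °C → 90 + 273.15 = 363.15 K.
Carnot efficiency: η = 1 − T_C/T_H = 1 − 363.15/2204.15 = 0.8352.
Since Q_C/Q_H = T_C/T_H and Q_H = W/η, Q_C = W·T_C/(T_H − T_C) = 94.3 × 363.15/1841.00 = 18.60 kJ.

Q_C ≈ 18.60 kJ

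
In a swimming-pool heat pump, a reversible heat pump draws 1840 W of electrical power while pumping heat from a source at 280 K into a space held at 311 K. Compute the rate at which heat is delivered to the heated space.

For a reversible heat pump, COP_HP = T_H/(T_H − T_C) = 311.00/31.00 = 10.0323.
Q_H = COP_HP · W = 10.0323 × 1840 = 18500 W.

Q̇_H ≈ 18500 W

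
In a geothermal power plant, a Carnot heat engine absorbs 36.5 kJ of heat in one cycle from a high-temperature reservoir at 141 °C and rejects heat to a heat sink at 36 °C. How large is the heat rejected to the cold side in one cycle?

T_H = 141 °C → 141 + 273.15 = 414.15 K.
T_C = 36 °C → 36 + 273.15 = 309.15 K.
η_rev = 1 − T_C/T_H = 1 − 309.15/414.15 = 0.2535.
For a reversible cycle Q_C/Q_H = T_C/T_H, so Q_C = 36.5 × 309.15/414.15 = 27.2 kJ.

Q_C ≈ 27.2 kJ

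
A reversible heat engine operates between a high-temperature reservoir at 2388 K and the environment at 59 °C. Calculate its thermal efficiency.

T_C = 59 °C → 59 + 273.15 = 332.15 K.
The Carnot efficiency is η = 1 − T_C/T_H = 1 − 332.15/2388.00 = 0.861.

η ≈ 0.861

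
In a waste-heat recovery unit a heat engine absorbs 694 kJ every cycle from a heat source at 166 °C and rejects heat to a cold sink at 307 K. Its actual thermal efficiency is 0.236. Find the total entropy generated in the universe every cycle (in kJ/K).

T_H = 166 °C → 166 + 273.15 = 439.15 K.
W = η·Q_H = 0.236 × 694 = 163.8 kJ, so Q_C = Q_H − W = 530.2 kJ.
Reservoir entropy changes: ΔS_H = −Q_H/T_H = −694/439.15 = -1.580 kJ/K and ΔS_C = +Q_C/T_C = 530.2/307.00 = 1.727 kJ/K.
ΔS_univ = −Q_H/T_H + Q_C/T_C = 0.1468 kJ/K (> 0, since η = 0.236 < η_Carnot = 0.301).

ΔS_univ ≈ 0.1468 kJ/K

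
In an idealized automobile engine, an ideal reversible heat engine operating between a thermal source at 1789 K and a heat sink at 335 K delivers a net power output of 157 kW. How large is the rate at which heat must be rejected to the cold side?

Carnot efficiency: η = 1 − T_C/T_H = 1 − 335.00/1789.00 = 0.8127.
Since Q_C/Q_H = T_C/T_H and Q_H = W/η, Q_C = W·T_C/(T_H − T_C) = 157 × 335.00/1454.00 = 36.17 kW.

Q̇_C ≈ 36.17 kW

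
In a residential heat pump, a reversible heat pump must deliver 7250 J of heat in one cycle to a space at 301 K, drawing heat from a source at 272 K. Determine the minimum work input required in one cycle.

COP_HP = T_H/(T_H − T_C) = 301.00/29.00 = 10.3793.
W = Q_H/COP_HP = 7250/10.3793 = 699 J.

W_in ≈ 699 J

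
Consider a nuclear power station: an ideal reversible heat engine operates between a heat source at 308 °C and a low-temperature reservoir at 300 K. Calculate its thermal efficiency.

T_H = 308 °C → 308 + 273.15 = 581.15 K.
Since the cycle is reversible, η = 1 − T_C/T_H = 1 − 300.00/581.15 = 0.4838.

η ≈ 0.4838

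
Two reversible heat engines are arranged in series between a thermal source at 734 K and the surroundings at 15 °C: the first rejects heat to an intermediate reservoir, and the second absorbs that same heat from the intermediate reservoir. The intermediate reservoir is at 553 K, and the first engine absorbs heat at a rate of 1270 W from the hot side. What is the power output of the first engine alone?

T_C = 15 °C → 15 + 273.15 = 288.15 K.
First-stage efficiency η₁ = 1 − T_m/T_H = 1 − 553.00/734.00 = 0.2466.
W₁ = η₁·Q_H = 0.2466 × 1270 = 313 W.

Ẇ₁ ≈ 313 W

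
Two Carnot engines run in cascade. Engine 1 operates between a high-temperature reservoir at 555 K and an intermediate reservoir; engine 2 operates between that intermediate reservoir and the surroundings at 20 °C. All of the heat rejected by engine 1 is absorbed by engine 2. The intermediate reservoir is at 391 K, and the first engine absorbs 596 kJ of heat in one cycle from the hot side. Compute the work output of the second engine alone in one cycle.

T_C = 20 °C → 20 + 273.15 = 293.15 K.
Heat entering the second stage: Q_m = Q_H·(T_m/T_H) = 596 × 391.00/555.00 = 419.9 kJ.
Second-stage efficiency η₂ = 1 − T_C/T_m = 1 − 293.15/391.00 = 0.2503, so W₂ = η₂·Q_m = 105.1 kJ.

W₂ ≈ 105.1 kJ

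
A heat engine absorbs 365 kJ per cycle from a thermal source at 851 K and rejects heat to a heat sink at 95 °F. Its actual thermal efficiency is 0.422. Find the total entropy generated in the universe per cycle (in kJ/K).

ΔS_univ ≈ 0.256 kJ/K

T_C = 95 °F → (95 − 32) × 5/9 = 35.00 °C = 308.15 K.
W = η·Q_H = 0.422 × 365 = 154.0 kJ, so Q_C = Q_H − W = 211.0 kJ.
The hot reservoir loses entropy Q_H/T_H = 365/851.00 = 0.4289 kJ/K; the cold reservoir gains Q_C/T_C = 211.0/308.15 = 0.6846 kJ/K.
ΔS_univ = −Q_H/T_H + Q_C/T_C = 0.256 kJ/K (> 0, since η = 0.422 < η_Carnot = 0.638).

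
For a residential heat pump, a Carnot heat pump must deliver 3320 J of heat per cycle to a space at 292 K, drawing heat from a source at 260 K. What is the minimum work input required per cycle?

Reversible heating COP: COP_HP = T_H/(T_H − T_C) = 292.00/32.00 = 9.1250.
W = Q_H/COP_HP = 3320/9.1250 = 363.8 J.

W_in ≈ 363.8 J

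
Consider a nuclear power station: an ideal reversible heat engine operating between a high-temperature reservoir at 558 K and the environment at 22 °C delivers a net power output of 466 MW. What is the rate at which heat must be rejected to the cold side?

T_C = 22 °C → 22 + 273.15 = 295.15 K.
η_rev = 1 − T_C/T_H = 1 − 295.15/558.00 = 0.4711.
Since Q_C/Q_H = T_C/T_H and Q_H = W/η, Q_C = W·T_C/(T_H − T_C) = 466 × 295.15/262.85 = 523 MW.

Q̇_C ≈ 523 MW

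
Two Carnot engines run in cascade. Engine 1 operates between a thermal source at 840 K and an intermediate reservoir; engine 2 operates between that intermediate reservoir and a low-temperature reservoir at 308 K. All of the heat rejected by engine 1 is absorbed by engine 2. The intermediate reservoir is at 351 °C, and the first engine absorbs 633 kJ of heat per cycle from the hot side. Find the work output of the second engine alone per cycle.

T_m = 351 °C → 351 + 273.15 = 624.15 K.
Heat entering the second stage: Q_m = Q_H·(T_m/T_H) = 633 × 624.15/840.00 = 470.3 kJ.
Second-stage efficiency η₂ = 1 − T_C/T_m = 1 − 308.00/624.15 = 0.5065, so W₂ = η₂·Q_m = 238.2 kJ.

W₂ ≈ 238.2 kJ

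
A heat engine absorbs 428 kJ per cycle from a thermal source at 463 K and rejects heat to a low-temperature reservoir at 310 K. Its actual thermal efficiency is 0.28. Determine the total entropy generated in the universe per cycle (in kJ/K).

W = η·Q_H = 0.28 × 428 = 119.8 kJ, so Q_C = Q_H − W = 308.2 kJ.
The hot reservoir loses entropy Q_H/T_H = 428/463.00 = 0.9244 kJ/K; the cold reservoir gains Q_C/T_C = 308.2/310.00 = 0.9941 kJ/K.
ΔS_univ = −Q_H/T_H + Q_C/T_C = 0.06966 kJ/K (> 0, since η = 0.28 < η_Carnot = 0.330).

ΔS_univ ≈ 0.06966 kJ/K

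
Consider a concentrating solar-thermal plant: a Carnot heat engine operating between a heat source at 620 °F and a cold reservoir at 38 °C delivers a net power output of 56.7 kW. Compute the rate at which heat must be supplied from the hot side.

Q̇_H ≈ 117.8 kW

T_H = 620 °F → (620 − 32) × 5/9 = 326.67 °C = 599.82 K.
T_C = 38 °C → 38 + 273.15 = 311.15 K.
Since the cycle is reversible, η = 1 − T_C/T_H = 1 − 311.15/599.82 = 0.4813.
Q_H = W/η = 56.7/0.4813 = 117.8 kW.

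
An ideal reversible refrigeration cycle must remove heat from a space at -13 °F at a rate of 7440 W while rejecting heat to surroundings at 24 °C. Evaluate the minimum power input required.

T_H = 24 °C → 24 + 273.15 = 297.15 K.
T_C = -13 °F → (-13 − 32) × 5/9 = -25.00 °C = 248.15 K.
For a reversible refrigerator, COP_R = T_C/(T_H − T_C) = 248.15/49.00 = 5.0643.
W = Q_C/COP_R = 7440/5.0643 = 1470 W.

Ẇ_in ≈ 1470 W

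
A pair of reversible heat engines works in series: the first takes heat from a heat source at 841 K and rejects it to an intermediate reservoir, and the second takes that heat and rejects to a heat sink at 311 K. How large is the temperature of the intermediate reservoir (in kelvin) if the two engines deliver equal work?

T_m ≈ 576 K

For reversible stages Q_m = Q_H·(T_m/T_H). Setting W₁ = Q_H(1 − T_m/T_H) equal to W₂ = Q_m(1 − T_C/T_m) = Q_H·(T_m − T_C)/T_H gives T_H − T_m = T_m − T_C, so T_m = (T_H + T_C)/2 = (841.00 + 311.00)/2 = 576 K.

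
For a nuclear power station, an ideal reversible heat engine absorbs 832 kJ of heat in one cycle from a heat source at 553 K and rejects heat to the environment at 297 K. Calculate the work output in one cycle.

Carnot efficiency: η = 1 − T_C/T_H = 1 − 297.00/553.00 = 0.4629.
W = η·Q_H = 0.4629 × 832 = 385.2 kJ.

W ≈ 385.2 kJ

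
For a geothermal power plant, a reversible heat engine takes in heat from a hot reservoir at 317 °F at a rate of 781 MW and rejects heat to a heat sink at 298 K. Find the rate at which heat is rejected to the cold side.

T_H = 317 °F → (317 − 32) × 5/9 = 158.33 °C = 431.48 K.
The Carnot efficiency is η = 1 − T_C/T_H = 1 − 298.00/431.48 = 0.3094.
For a reversible cycle Q_C/Q_H = T_C/T_H, so Q_C = 781 × 298.00/431.48 = 539 MW.

Q̇_C ≈ 539 MW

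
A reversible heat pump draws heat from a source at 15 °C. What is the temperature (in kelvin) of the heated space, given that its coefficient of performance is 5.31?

T_C = 15 °C → 15 + 273.15 = 288.15 K.
COP_HP = T_H/(T_H − T_C) ⇒ T_H = T_C·COP_HP/(COP_HP − 1) = 288.15 × 5.31/(5.31 − 1) = 355.0 K.

T_H ≈ 355.0 K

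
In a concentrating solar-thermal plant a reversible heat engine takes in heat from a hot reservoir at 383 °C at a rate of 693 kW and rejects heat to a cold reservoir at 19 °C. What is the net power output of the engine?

Ẇ ≈ 384.4 kW

T_H = 383 °C → 383 + 273.15 = 656.15 K.
T_C = 19 °C → 19 + 273.15 = 292.15 K.
Since the cycle is reversible, η = 1 − T_C/T_H = 1 − 292.15/656.15 = 0.5548.
W = η·Q_H = 0.5548 × 693 = 384.4 kW.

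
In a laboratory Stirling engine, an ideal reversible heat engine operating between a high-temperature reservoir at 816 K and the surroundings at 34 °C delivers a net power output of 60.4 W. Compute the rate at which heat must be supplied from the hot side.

T_C = 34 °C → 34 + 273.15 = 307.15 K.
η_rev = 1 − T_C/T_H = 1 − 307.15/816.00 = 0.6236.
Q_H = W/η = 60.4/0.6236 = 96.9 W.

Q̇_H ≈ 96.9 W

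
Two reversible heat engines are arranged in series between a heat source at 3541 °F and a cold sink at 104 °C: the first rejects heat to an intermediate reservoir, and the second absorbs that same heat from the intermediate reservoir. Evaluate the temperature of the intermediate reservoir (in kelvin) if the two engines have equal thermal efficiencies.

T_m ≈ 915.6 K

T_H = 3541 °F → (3541 − 32) × 5/9 = 1949.44 °C = 2222.59 K.
T_C = 104 °C → 104 + 273.15 = 377.15 K.
Equal efficiencies require 1 − T_m/T_H = 1 − T_C/T_m, i.e. T_m/T_H = T_C/T_m, so T_m = √(T_H·T_C) = √(2222.59 × 377.15) = 915.6 K.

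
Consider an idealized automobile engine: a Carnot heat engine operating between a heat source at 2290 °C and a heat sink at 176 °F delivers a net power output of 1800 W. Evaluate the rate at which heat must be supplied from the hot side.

Q̇_H ≈ 2090 W

T_H = 2290 °C → 2290 + 273.15 = 2563.15 K.
T_C = 176 °F → (176 − 32) × 5/9 = 80.00 °C = 353.15 K.
η_rev = 1 − T_C/T_H = 1 − 353.15/2563.15 = 0.8622.
Q_H = W/η = 1800/0.8622 = 2090 W.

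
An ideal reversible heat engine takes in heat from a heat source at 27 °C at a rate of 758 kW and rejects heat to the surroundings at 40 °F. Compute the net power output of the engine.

Ẇ ≈ 57.0 kW

T_H = 27 °C → 27 + 273.15 = 300.15 K.
T_C = 40 °F → (40 − 32) × 5/9 = 4.44 °C = 277.59 K.
The Carnot efficiency is η = 1 − T_C/T_H = 1 − 277.59/300.15 = 0.0751.
W = η·Q_H = 0.0751 × 758 = 57.0 kW.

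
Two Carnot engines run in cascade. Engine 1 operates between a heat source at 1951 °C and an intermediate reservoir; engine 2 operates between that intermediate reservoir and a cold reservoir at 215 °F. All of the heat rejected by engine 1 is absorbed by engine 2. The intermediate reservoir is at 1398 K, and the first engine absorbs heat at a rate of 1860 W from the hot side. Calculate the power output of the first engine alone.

Ẇ₁ ≈ 690.9 W

T_H = 1951 °C → 1951 + 273.15 = 2224.15 K.
T_C = 215 °F → (215 − 32) × 5/9 = 101.67 °C = 374.82 K.
First-stage efficiency η₁ = 1 − T_m/T_H = 1 − 1398.00/2224.15 = 0.3714.
W₁ = η₁·Q_H = 0.3714 × 1860 = 690.9 W.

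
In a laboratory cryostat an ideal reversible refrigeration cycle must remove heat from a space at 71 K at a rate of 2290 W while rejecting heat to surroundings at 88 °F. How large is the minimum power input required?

T_H = 88 °F → (88 − 32) × 5/9 = 31.11 °C = 304.26 K.
COP_R = T_C/(T_H − T_C) = 71.00/233.26 = 0.3044.
W = Q_C/COP_R = 2290/0.3044 = 7523 W.

Ẇ_in ≈ 7523 W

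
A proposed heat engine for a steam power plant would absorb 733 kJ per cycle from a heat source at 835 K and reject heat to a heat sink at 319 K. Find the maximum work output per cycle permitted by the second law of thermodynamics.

W_max ≈ 453 kJ

By the Carnot theorem, η_max = 1 − T_C/T_H = 1 − 319.00/835.00 = 0.6180.
W_max = η_max · Q_H = 0.6180 × 733 = 453 kJ.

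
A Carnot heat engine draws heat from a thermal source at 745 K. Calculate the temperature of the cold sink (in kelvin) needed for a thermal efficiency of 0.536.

From η = 1 − T_C/T_H, T_C = T_H·(1 − η) = 745.00 × (1 − 0.536) = 346 K.

T_C ≈ 346 K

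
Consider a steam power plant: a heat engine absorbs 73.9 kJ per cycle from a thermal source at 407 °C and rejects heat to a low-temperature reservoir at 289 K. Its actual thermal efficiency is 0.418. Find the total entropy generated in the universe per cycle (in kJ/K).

T_H = 407 °C → 407 + 273.15 = 680.15 K.
W = η·Q_H = 0.418 × 73.9 = 30.89 kJ, so Q_C = Q_H − W = 43.01 kJ.
Entropy balance on the reservoirs: −Q_H/T_H = -0.1087 kJ/K, +Q_C/T_C = 0.1488 kJ/K.
ΔS_univ = −Q_H/T_H + Q_C/T_C = 0.0402 kJ/K (> 0, since η = 0.418 < η_Carnot = 0.575).

ΔS_univ ≈ 0.0402 kJ/K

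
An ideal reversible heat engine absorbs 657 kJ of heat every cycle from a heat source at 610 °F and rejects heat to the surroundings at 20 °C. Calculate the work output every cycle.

W ≈ 333 kJ

T_H = 610 °F → (610 − 32) × 5/9 = 321.11 °C = 594.26 K.
T_C = 20 °C → 20 + 273.15 = 293.15 K.
η_rev = 1 − T_C/T_H = 1 − 293.15/594.26 = 0.5067.
W = η·Q_H = 0.5067 × 657 = 333 kJ.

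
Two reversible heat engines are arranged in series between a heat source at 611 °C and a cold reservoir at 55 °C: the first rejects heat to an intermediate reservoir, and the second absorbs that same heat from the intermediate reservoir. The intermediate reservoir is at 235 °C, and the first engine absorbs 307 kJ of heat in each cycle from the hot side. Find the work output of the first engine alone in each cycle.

W₁ ≈ 130.6 kJ

T_H = 611 °C → 611 + 273.15 = 884.15 K.
T_C = 55 °C → 55 + 273.15 = 328.15 K.
T_m = 235 °C → 235 + 273.15 = 508.15 K.
First-stage efficiency η₁ = 1 − T_m/T_H = 1 − 508.15/884.15 = 0.4253.
W₁ = η₁·Q_H = 0.4253 × 307 = 130.6 kJ.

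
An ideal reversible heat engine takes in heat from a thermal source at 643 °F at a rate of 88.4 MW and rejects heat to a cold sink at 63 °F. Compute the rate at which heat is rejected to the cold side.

Q̇_C ≈ 41.90 MW

T_H = 643 °F → (643 − 32) × 5/9 = 339.44 °C = 612.59 K.
T_C = 63 °F → (63 − 32) × 5/9 = 17.22 °C = 290.37 K.
The Carnot efficiency is η = 1 − T_C/T_H = 1 − 290.37/612.59 = 0.5260.
For a reversible cycle Q_C/Q_H = T_C/T_H, so Q_C = 88.4 × 290.37/612.59 = 41.90 MW.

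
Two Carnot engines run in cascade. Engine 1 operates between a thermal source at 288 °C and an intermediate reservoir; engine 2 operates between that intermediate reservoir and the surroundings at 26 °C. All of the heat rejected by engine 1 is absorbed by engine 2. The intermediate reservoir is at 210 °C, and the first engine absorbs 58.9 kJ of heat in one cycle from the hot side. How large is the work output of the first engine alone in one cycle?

T_H = 288 °C → 288 + 273.15 = 561.15 K.
T_C = 26 °C → 26 + 273.15 = 299.15 K.
T_m = 210 °C → 210 + 273.15 = 483.15 K.
First-stage efficiency η₁ = 1 − T_m/T_H = 1 − 483.15/561.15 = 0.1390.
W₁ = η₁·Q_H = 0.1390 × 58.9 = 8.19 kJ.

W₁ ≈ 8.19 kJ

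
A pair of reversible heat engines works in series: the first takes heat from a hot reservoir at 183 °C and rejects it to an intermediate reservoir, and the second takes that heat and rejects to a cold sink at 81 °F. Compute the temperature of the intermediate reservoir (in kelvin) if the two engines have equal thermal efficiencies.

T_H = 183 °C → 183 + 273.15 = 456.15 K.
T_C = 81 °F → (81 − 32) × 5/9 = 27.22 °C = 300.37 K.
Equal efficiencies require 1 − T_m/T_H = 1 − T_C/T_m, i.e. T_m/T_H = T_C/T_m, so T_m = √(T_H·T_C) = √(456.15 × 300.37) = 370.2 K.

T_m ≈ 370.2 K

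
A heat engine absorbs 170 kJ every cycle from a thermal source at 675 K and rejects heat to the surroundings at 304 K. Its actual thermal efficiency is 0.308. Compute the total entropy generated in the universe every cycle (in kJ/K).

W = η·Q_H = 0.308 × 170 = 52.36 kJ, so Q_C = Q_H − W = 117.6 kJ.
The hot reservoir loses entropy Q_H/T_H = 170/675.00 = 0.2519 kJ/K; the cold reservoir gains Q_C/T_C = 117.6/304.00 = 0.3870 kJ/K.
ΔS_univ = −Q_H/T_H + Q_C/T_C = 0.1351 kJ/K (> 0, since η = 0.308 < η_Carnot = 0.550).

ΔS_univ ≈ 0.1351 kJ/K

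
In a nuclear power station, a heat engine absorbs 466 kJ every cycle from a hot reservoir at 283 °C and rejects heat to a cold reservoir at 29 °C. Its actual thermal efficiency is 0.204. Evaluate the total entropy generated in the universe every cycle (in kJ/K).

T_H = 283 °C → 283 + 273.15 = 556.15 K.
T_C = 29 °C → 29 + 273.15 = 302.15 K.
W = η·Q_H = 0.204 × 466 = 95.06 kJ, so Q_C = Q_H − W = 370.9 kJ.
The hot reservoir loses entropy Q_H/T_H = 466/556.15 = 0.8379 kJ/K; the cold reservoir gains Q_C/T_C = 370.9/302.15 = 1.228 kJ/K.
ΔS_univ = −Q_H/T_H + Q_C/T_C = 0.390 kJ/K (> 0, since η = 0.204 < η_Carnot = 0.457).

ΔS_univ ≈ 0.390 kJ/K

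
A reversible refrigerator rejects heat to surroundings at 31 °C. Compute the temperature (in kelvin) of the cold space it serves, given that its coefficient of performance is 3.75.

T_H = 31 °C → 31 + 273.15 = 304.15 K.
COP_R = T_C/(T_H − T_C) ⇒ T_C = T_H·COP_R/(1 + COP_R) = 304.15 × 3.75/(1 + 3.75) = 240.1 K.

T_C ≈ 240.1 K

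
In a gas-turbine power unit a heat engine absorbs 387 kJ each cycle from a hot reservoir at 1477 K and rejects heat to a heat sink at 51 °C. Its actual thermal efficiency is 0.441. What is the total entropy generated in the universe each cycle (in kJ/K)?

ΔS_univ ≈ 0.405 kJ/K

T_C = 51 °C → 51 + 273.15 = 324.15 K.
W = η·Q_H = 0.441 × 387 = 170.7 kJ, so Q_C = Q_H − W = 216.3 kJ.
Reservoir entropy changes: ΔS_H = −Q_H/T_H = −387/1477.00 = -0.2620 kJ/K and ΔS_C = +Q_C/T_C = 216.3/324.15 = 0.6674 kJ/K.
ΔS_univ = −Q_H/T_H + Q_C/T_C = 0.405 kJ/K (> 0, since η = 0.441 < η_Carnot = 0.781).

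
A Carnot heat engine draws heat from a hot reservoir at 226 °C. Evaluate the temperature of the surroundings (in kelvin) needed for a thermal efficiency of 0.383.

T_H = 226 °C → 226 + 273.15 = 499.15 K.
From η = 1 − T_C/T_H, T_C = T_H·(1 − η) = 499.15 × (1 − 0.383) = 308 K.

T_C ≈ 308 K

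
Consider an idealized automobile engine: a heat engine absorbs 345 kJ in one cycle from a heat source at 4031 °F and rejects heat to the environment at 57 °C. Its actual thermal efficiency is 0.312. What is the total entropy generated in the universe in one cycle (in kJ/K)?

T_H = 4031 °F → (4031 − 32) × 5/9 = 2221.67 °C = 2494.82 K.
T_C = 57 °C → 57 + 273.15 = 330.15 K.
W = η·Q_H = 0.312 × 345 = 107.6 kJ, so Q_C = Q_H − W = 237.4 kJ.
The hot reservoir loses entropy Q_H/T_H = 345/2494.82 = 0.1383 kJ/K; the cold reservoir gains Q_C/T_C = 237.4/330.15 = 0.7189 kJ/K.
ΔS_univ = −Q_H/T_H + Q_C/T_C = 0.581 kJ/K (> 0, since η = 0.312 < η_Carnot = 0.868).

ΔS_univ ≈ 0.581 kJ/K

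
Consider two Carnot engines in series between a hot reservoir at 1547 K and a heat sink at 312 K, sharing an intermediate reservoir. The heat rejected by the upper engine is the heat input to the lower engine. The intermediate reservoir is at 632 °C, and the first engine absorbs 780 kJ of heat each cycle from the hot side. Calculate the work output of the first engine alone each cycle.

T_m = 632 °C → 632 + 273.15 = 905.15 K.
First-stage efficiency η₁ = 1 − T_m/T_H = 1 − 905.15/1547.00 = 0.4149.
W₁ = η₁·Q_H = 0.4149 × 780 = 324 kJ.

W₁ ≈ 324 kJ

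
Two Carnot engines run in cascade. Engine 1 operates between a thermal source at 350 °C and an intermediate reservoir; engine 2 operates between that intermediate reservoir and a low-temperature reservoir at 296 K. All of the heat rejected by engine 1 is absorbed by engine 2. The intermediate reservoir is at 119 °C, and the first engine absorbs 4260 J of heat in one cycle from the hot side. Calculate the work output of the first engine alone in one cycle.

T_H = 350 °C → 350 + 273.15 = 623.15 K.
T_m = 119 °C → 119 + 273.15 = 392.15 K.
First-stage efficiency η₁ = 1 − T_m/T_H = 1 − 392.15/623.15 = 0.3707.
W₁ = η₁·Q_H = 0.3707 × 4260 = 1580 J.

W₁ ≈ 1580 J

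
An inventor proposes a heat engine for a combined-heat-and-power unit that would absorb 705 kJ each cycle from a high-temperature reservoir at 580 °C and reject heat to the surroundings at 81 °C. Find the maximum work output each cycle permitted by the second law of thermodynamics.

T_H = 580 °C → 580 + 273.15 = 853.15 K.
T_C = 81 °C → 81 + 273.15 = 354.15 K.
The upper bound on efficiency is η_max = 1 − T_C/T_H = 1 − 354.15/853.15 = 0.5849.
W_max = η_max · Q_H = 0.5849 × 705 = 412 kJ.

W_max ≈ 412 kJ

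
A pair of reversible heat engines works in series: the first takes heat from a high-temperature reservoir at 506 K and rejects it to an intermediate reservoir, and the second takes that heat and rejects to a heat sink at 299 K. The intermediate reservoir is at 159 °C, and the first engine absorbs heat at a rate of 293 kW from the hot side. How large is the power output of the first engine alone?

T_m = 159 °C → 159 + 273.15 = 432.15 K.
First-stage efficiency η₁ = 1 − T_m/T_H = 1 − 432.15/506.00 = 0.1459.
W₁ = η₁·Q_H = 0.1459 × 293 = 42.76 kW.

Ẇ₁ ≈ 42.76 kW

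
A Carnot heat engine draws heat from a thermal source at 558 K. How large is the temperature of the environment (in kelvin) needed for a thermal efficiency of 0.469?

T_C ≈ 296 K

From η = 1 − T_C/T_H, T_C = T_H·(1 − η) = 558.00 × (1 − 0.469) = 296 K.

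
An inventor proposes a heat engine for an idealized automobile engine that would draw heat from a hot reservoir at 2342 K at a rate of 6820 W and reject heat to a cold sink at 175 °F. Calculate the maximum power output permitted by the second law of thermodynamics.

T_C = 175 °F → (175 − 32) × 5/9 = 79.44 °C = 352.59 K.
The upper bound on efficiency is η_max = 1 − T_C/T_H = 1 − 352.59/2342.00 = 0.8494.
W_max = η_max · Q_H = 0.8494 × 6820 = 5793 W.

Ẇ_max ≈ 5793 W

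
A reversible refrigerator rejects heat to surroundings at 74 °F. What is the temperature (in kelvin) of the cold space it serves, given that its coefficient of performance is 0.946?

T_H = 74 °F → (74 − 32) × 5/9 = 23.33 °C = 296.48 K.
COP_R = T_C/(T_H − T_C) ⇒ T_C = T_H·COP_R/(1 + COP_R) = 296.48 × 0.946/(1 + 0.946) = 144.1 K.

T_C ≈ 144.1 K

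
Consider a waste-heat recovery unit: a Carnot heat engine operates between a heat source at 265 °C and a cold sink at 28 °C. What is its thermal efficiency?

T_H = 265 °C → 265 + 273.15 = 538.15 K.
T_C = 28 °C → 28 + 273.15 = 301.15 K.
η_rev = 1 − T_C/T_H = 1 − 301.15/538.15 = 0.4404.

η ≈ 0.4404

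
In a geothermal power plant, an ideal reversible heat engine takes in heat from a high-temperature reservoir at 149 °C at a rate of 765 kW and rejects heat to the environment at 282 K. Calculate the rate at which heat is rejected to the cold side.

T_H = 149 °C → 149 + 273.15 = 422.15 K.
η_rev = 1 − T_C/T_H = 1 − 282.00/422.15 = 0.3320.
For a reversible cycle Q_C/Q_H = T_C/T_H, so Q_C = 765 × 282.00/422.15 = 511.0 kW.

Q̇_C ≈ 511.0 kW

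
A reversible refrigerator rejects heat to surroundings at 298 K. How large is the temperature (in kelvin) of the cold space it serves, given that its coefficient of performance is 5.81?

T_C ≈ 254 K

COP_R = T_C/(T_H − T_C) ⇒ T_C = T_H·COP_R/(1 + COP_R) = 298.00 × 5.81/(1 + 5.81) = 254 K.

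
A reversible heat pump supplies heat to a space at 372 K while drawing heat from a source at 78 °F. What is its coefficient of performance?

COP_HP ≈ 5.08

T_C = 78 °F → (78 − 32) × 5/9 = 25.56 °C = 298.71 K.
The Carnot heat-pump COP is COP_HP = T_H/(T_H − T_C) = 372.00/(372.00 − 298.71) = 5.08.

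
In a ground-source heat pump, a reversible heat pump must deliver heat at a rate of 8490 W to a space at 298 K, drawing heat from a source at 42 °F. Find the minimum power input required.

Ẇ_in ≈ 550 W

T_C = 42 °F → (42 − 32) × 5/9 = 5.56 °C = 278.71 K.
Reversible heating COP: COP_HP = T_H/(T_H − T_C) = 298.00/19.29 = 15.4449.
W = Q_H/COP_HP = 8490/15.4449 = 550 W.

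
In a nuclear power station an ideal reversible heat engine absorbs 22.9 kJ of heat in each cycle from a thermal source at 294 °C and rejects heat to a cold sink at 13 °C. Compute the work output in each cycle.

W ≈ 11.35 kJ

T_H = 294 °C → 294 + 273.15 = 567.15 K.
T_C = 13 °C → 13 + 273.15 = 286.15 K.
For a reversible engine, η = 1 − T_C/T_H = 1 − 286.15/567.15 = 0.4955.
W = η·Q_H = 0.4955 × 22.9 = 11.35 kJ.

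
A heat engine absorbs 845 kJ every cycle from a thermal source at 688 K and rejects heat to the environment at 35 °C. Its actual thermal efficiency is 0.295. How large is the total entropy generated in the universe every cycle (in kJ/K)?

T_C = 35 °C → 35 + 273.15 = 308.15 K.
W = η·Q_H = 0.295 × 845 = 249.3 kJ, so Q_C = Q_H − W = 595.7 kJ.
Reservoir entropy changes: ΔS_H = −Q_H/T_H = −845/688.00 = -1.228 kJ/K and ΔS_C = +Q_C/T_C = 595.7/308.15 = 1.933 kJ/K.
ΔS_univ = −Q_H/T_H + Q_C/T_C = 0.705 kJ/K (> 0, since η = 0.295 < η_Carnot = 0.552).

ΔS_univ ≈ 0.705 kJ/K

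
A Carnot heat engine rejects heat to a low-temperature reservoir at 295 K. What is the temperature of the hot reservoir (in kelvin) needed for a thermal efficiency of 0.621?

From η = 1 − T_C/T_H, solving for T_H gives T_H = T_C/(1 − η) = 295.00/(1 − 0.621) = 778.4 K.

T_H ≈ 778.4 K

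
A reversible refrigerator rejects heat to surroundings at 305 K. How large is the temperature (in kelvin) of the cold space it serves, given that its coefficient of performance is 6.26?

COP_R = T_C/(T_H − T_C) ⇒ T_C = T_H·COP_R/(1 + COP_R) = 305.00 × 6.26/(1 + 6.26) = 263.0 K.

T_C ≈ 263.0 K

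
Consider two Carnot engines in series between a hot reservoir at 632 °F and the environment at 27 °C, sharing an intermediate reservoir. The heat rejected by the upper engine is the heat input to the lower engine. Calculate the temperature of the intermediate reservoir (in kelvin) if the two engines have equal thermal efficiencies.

T_H = 632 °F → (632 − 32) × 5/9 = 333.33 °C = 606.48 K.
T_C = 27 °C → 27 + 273.15 = 300.15 K.
Equal efficiencies require 1 − T_m/T_H = 1 − T_C/T_m, i.e. T_m/T_H = T_C/T_m, so T_m = √(T_H·T_C) = √(606.48 × 300.15) = 426.7 K.

T_m ≈ 426.7 K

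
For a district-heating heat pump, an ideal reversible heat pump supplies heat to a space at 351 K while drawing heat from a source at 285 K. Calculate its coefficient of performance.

For a reversible heat pump, COP_HP = T_H/(T_H − T_C) = 351.00/(351.00 − 285.00) = 5.32.

COP_HP ≈ 5.32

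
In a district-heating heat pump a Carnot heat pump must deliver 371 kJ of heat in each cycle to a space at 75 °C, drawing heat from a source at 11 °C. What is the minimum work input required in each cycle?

T_H = 75 °C → 75 + 273.15 = 348.15 K.
T_C = 11 °C → 11 + 273.15 = 284.15 K.
COP_HP = T_H/(T_H − T_C) = 348.15/64.00 = 5.4398.
W = Q_H/COP_HP = 371/5.4398 = 68.20 kJ.

W_in ≈ 68.20 kJ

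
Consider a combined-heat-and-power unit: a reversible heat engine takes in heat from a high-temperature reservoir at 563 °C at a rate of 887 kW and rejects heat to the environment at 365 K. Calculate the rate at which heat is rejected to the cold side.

Q̇_C ≈ 387 kW

T_H = 563 °C → 563 + 273.15 = 836.15 K.
The Carnot efficiency is η = 1 − T_C/T_H = 1 − 365.00/836.15 = 0.5635.
For a reversible cycle Q_C/Q_H = T_C/T_H, so Q_C = 887 × 365.00/836.15 = 387 kW.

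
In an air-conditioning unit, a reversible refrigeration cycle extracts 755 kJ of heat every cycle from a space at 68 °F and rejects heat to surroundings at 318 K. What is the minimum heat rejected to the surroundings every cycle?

T_C = 68 °F → (68 − 32) × 5/9 = 20.00 °C = 293.15 K.
For a reversible cycle Q_H/Q_C = T_H/T_C, so Q_H = Q_C·T_H/T_C = 755 × 318.00/293.15 = 819 kJ.

Q_H ≈ 819 kJ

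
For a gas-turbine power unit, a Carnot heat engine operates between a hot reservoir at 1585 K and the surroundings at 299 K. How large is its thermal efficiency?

Since the cycle is reversible, η = 1 − T_C/T_H = 1 − 299.00/1585.00 = 0.811.

η ≈ 0.811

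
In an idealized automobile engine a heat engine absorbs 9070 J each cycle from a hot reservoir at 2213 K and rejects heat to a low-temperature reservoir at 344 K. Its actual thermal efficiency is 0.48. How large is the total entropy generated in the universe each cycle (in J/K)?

ΔS_univ ≈ 9.61 J/K

W = η·Q_H = 0.48 × 9070 = 4354 J, so Q_C = Q_H − W = 4716 J.
Reservoir entropy changes: ΔS_H = −Q_H/T_H = −9070/2213.00 = -4.099 J/K and ΔS_C = +Q_C/T_C = 4716/344.00 = 13.71 J/K.
ΔS_univ = −Q_H/T_H + Q_C/T_C = 9.61 J/K (> 0, since η = 0.48 < η_Carnot = 0.845).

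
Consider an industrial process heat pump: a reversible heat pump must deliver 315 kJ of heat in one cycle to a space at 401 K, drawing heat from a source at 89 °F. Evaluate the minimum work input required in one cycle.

T_C = 89 °F → (89 − 32) × 5/9 = 31.67 °C = 304.82 K.
For a reversible heat pump, COP_HP = T_H/(T_H − T_C) = 401.00/96.18 = 4.1691.
W = Q_H/COP_HP = 315/4.1691 = 75.56 kJ.

W_in ≈ 75.56 kJ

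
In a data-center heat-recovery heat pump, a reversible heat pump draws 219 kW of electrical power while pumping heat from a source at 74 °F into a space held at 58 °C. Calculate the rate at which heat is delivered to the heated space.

T_H = 58 °C → 58 + 273.15 = 331.15 K.
T_C = 74 °F → (74 − 32) × 5/9 = 23.33 °C = 296.48 K.
COP_HP = T_H/(T_H − T_C) = 331.15/34.67 = 9.5524.
Q_H = COP_HP · W = 9.5524 × 219 = 2090 kW.

Q̇_H ≈ 2090 kW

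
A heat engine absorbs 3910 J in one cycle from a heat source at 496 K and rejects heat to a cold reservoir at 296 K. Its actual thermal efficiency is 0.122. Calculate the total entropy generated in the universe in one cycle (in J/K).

W = η·Q_H = 0.122 × 3910 = 477.0 J, so Q_C = Q_H − W = 3433 J.
Entropy balance on the reservoirs: −Q_H/T_H = -7.883 J/K, +Q_C/T_C = 11.60 J/K.
ΔS_univ = −Q_H/T_H + Q_C/T_C = 3.71 J/K (> 0, since η = 0.122 < η_Carnot = 0.403).

ΔS_univ ≈ 3.71 J/K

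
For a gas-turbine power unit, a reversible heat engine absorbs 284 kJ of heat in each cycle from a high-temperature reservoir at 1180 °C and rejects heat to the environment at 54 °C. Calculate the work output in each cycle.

W ≈ 220.1 kJ

T_H = 1180 °C → 1180 + 273.15 = 1453.15 K.
T_C = 54 °C → 54 + 273.15 = 327.15 K.
The Carnot efficiency is η = 1 − T_C/T_H = 1 − 327.15/1453.15 = 0.7749.
W = η·Q_H = 0.7749 × 284 = 220.1 kJ.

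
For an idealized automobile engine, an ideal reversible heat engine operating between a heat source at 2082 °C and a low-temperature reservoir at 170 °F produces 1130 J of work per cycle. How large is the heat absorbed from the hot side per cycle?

T_H = 2082 °C → 2082 + 273.15 = 2355.15 K.
T_C = 170 °F → (170 − 32) × 5/9 = 76.67 °C = 349.82 K.
Carnot efficiency: η = 1 − T_C/T_H = 1 − 349.82/2355.15 = 0.8515.
Q_H = W/η = 1130/0.8515 = 1330 J.

Q_H ≈ 1330 J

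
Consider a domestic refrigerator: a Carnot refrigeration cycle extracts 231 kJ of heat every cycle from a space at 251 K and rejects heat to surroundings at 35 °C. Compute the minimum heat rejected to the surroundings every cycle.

Q_H ≈ 283.6 kJ

T_H = 35 °C → 35 + 273.15 = 308.15 K.
For a reversible cycle Q_H/Q_C = T_H/T_C, so Q_H = Q_C·T_H/T_C = 231 × 308.15/251.00 = 283.6 kJ.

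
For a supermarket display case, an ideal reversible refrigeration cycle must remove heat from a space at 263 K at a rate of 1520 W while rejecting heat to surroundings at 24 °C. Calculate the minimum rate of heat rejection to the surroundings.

Q̇_H ≈ 1720 W

T_H = 24 °C → 24 + 273.15 = 297.15 K.
For a reversible cycle Q_H/Q_C = T_H/T_C, so Q_H = Q_C·T_H/T_C = 1520 × 297.15/263.00 = 1720 W.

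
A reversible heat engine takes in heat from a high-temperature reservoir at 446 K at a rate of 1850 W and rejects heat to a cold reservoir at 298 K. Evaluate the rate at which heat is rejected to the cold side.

Q̇_C ≈ 1240 W

Since the cycle is reversible, η = 1 − T_C/T_H = 1 − 298.00/446.00 = 0.3318.
For a reversible cycle Q_C/Q_H = T_C/T_H, so Q_C = 1850 × 298.00/446.00 = 1240 W.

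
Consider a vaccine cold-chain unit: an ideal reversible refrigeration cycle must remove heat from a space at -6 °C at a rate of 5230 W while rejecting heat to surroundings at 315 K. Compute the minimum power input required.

T_C = -6 °C → -6 + 273.15 = 267.15 K.
Carnot COP: COP_R = T_C/(T_H − T_C) = 267.15/47.85 = 5.5831.
W = Q_C/COP_R = 5230/5.5831 = 937 W.

Ẇ_in ≈ 937 W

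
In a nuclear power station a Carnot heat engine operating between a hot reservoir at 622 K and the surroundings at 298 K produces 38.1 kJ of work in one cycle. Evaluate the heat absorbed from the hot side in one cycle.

Q_H ≈ 73.1 kJ

The Carnot efficiency is η = 1 − T_C/T_H = 1 − 298.00/622.00 = 0.5209.
Q_H = W/η = 38.1/0.5209 = 73.1 kJ.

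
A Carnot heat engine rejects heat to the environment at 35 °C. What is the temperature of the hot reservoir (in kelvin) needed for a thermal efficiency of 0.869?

T_H ≈ 2352 K

T_C = 35 °C → 35 + 273.15 = 308.15 K.
From η = 1 − T_C/T_H, solving for T_H gives T_H = T_C/(1 − η) = 308.15/(1 − 0.869) = 2352 K.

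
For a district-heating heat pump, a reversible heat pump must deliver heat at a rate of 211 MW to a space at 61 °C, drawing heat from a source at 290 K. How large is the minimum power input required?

T_H = 61 °C → 61 + 273.15 = 334.15 K.
Reversible heating COP: COP_HP = T_H/(T_H − T_C) = 334.15/44.15 = 7.5685.
W = Q_H/COP_HP = 211/7.5685 = 27.9 MW.

Ẇ_in ≈ 27.9 MW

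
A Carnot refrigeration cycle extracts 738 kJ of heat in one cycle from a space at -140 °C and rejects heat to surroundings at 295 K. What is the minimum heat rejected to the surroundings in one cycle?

T_C = -140 °C → -140 + 273.15 = 133.15 K.
For a reversible cycle Q_H/Q_C = T_H/T_C, so Q_H = Q_C·T_H/T_C = 738 × 295.00/133.15 = 1640 kJ.

Q_H ≈ 1640 kJ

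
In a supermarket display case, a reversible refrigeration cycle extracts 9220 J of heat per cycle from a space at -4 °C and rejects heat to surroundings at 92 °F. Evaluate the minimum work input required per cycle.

T_H = 92 °F → (92 − 32) × 5/9 = 33.33 °C = 306.48 K.
T_C = -4 °C → -4 + 273.15 = 269.15 K.
COP_R = T_C/(T_H − T_C) = 269.15/37.33 = 7.2094.
W = Q_C/COP_R = 9220/7.2094 = 1280 J.

W_in ≈ 1280 J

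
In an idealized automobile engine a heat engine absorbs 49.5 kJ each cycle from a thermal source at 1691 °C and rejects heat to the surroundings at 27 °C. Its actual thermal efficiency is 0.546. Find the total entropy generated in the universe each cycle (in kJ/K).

T_H = 1691 °C → 1691 + 273.15 = 1964.15 K.
T_C = 27 °C → 27 + 273.15 = 300.15 K.
W = η·Q_H = 0.546 × 49.5 = 27.03 kJ, so Q_C = Q_H − W = 22.47 kJ.
The hot reservoir loses entropy Q_H/T_H = 49.5/1964.15 = 0.02520 kJ/K; the cold reservoir gains Q_C/T_C = 22.47/300.15 = 0.07487 kJ/K.
ΔS_univ = −Q_H/T_H + Q_C/T_C = 0.0497 kJ/K (> 0, since η = 0.546 < η_Carnot = 0.847).

ΔS_univ ≈ 0.0497 kJ/K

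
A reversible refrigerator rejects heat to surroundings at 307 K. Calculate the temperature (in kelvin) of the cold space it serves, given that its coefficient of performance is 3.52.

COP_R = T_C/(T_H − T_C) ⇒ T_C = T_H·COP_R/(1 + COP_R) = 307.00 × 3.52/(1 + 3.52) = 239 K.

T_C ≈ 239 K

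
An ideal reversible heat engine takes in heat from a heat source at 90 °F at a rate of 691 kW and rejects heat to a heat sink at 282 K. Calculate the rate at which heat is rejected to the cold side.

Q̇_C ≈ 638 kW

T_H = 90 °F → (90 − 32) × 5/9 = 32.22 °C = 305.37 K.
The Carnot efficiency is η = 1 − T_C/T_H = 1 − 282.00/305.37 = 0.0765.
For a reversible cycle Q_C/Q_H = T_C/T_H, so Q_C = 691 × 282.00/305.37 = 638 kW.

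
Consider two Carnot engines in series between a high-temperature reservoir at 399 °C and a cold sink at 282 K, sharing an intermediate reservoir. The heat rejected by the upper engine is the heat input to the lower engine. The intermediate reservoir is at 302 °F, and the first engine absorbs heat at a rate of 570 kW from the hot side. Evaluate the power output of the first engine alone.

T_H = 399 °C → 399 + 273.15 = 672.15 K.
T_m = 302 °F → (302 − 32) × 5/9 = 150.00 °C = 423.15 K.
First-stage efficiency η₁ = 1 − T_m/T_H = 1 − 423.15/672.15 = 0.3705.
W₁ = η₁·Q_H = 0.3705 × 570 = 211.2 kW.

Ẇ₁ ≈ 211.2 kW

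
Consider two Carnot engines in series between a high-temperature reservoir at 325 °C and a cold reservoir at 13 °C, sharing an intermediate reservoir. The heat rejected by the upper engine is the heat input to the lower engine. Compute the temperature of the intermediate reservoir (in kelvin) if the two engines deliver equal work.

T_H = 325 °C → 325 + 273.15 = 598.15 K.
T_C = 13 °C → 13 + 273.15 = 286.15 K.
For reversible stages Q_m = Q_H·(T_m/T_H). Setting W₁ = Q_H(1 − T_m/T_H) equal to W₂ = Q_m(1 − T_C/T_m) = Q_H·(T_m − T_C)/T_H gives T_H − T_m = T_m − T_C, so T_m = (T_H + T_C)/2 = (598.15 + 286.15)/2 = 442.1 K.

T_m ≈ 442.1 K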